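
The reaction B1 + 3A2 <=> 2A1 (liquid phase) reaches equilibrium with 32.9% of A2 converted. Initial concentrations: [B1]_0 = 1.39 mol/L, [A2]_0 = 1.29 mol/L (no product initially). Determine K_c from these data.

K_c = 0.0989 (mol/L)^-2

Let X = conversion of A2.
Concentrations: [B1] = 1.39 − 0.43X; [A2] = 1.29 − 1.29X; [A1] = 0.86X.
At X = 0.329: [B1] = 1.25, [A2] = 0.866, [A1] = 0.283.
K_c = [A1]^2 / ([B1] [A2]^3) = 0.0989 (mol/L)^-2.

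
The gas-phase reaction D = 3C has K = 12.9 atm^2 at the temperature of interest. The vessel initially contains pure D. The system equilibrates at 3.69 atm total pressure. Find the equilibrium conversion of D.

Take 1 mol D as basis and let X be its fractional conversion, so ξ = X.
Moles: n_D = 1 − X; n_C = 3X.
Summing: n_T = 1 + 2X.
y_i = n_i/n_T, p_i = y_i·P. K = p_C^3 / (p_D).
Setting this equal to 12.9 atm^2 and taking the physical root (0 < X < 1) gives X = 0.409.

X = 0.409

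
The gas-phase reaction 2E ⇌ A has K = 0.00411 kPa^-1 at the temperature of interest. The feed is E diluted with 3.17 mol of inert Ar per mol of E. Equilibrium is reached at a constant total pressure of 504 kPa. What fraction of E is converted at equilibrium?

Let X = conversion of E (basis 1 mol E); extent of reaction ξ = 0.5X.
Mole table: n_E = 1 − X; n_A = 0.5X; n_I = 3.17 (inert).
Total moles n_T = 4.17 − 0.5X.
Mole fractions y_i = n_i/n_T; K = p_A / (p_E^2) with p_i = y_i·P.
This yields a degree-2 equation in X; solving on (0,1), X = 0.389.

X = 0.389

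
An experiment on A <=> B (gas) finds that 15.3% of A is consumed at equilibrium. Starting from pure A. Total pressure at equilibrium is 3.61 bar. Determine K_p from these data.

Take 1 mol A as basis and let X be its fractional conversion, so ξ = X.
Mole table: n_A = 1 − X; n_B = X.
Since Δν = 0, n_T = 1 throughout.
At X = 0.153: n_A = 0.847, n_B = 0.153, n_T = 1.
p_i = (n_i/n_T)·P. K_p = p_B / (p_A) = 0.181.

K_p = 0.181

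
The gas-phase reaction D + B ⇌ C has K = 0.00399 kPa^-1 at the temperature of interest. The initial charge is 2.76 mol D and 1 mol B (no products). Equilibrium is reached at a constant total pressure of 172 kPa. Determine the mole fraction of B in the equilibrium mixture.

Let X = conversion of B (basis 1 mol B); extent of reaction ξ = X.
Mole table: n_D = 2.76 − X; n_B = 1 − X; n_C = X.
Summing: n_T = 3.76 − X.
With p_i = (n_i/n_T)P, K = p_C / (p_D p_B).
Equating to 0.00399 kPa^-1 and solving on 0 < X < 1: X = 0.327.
Then n_B = 0.673, n_T = 3.43, so y_B = 0.196.

y_B = 0.196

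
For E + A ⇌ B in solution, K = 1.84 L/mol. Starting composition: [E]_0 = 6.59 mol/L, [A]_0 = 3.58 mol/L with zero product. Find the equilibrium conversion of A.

Let X = conversion of A; extent ξ = 3.58·X mol/L.
Concentrations: [E] = 6.59 − 3.58X; [A] = 3.58 − 3.58X; [B] = 3.58X.
K = [B] / ([E] [A]).
Solving K = 1.84 for X ∈ (0,1): X = 0.865.

X = 0.865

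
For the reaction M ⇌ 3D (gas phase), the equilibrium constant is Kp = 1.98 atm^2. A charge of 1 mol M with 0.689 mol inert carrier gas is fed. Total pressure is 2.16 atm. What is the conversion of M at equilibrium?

Take 1 mol M as basis and let X be its fractional conversion, so ξ = X.
Species balance: n_M = 1 − X; n_D = 3X; n_I = 0.689 (inert).
n_T = Σnᵢ = 1.69 + 2X.
y_i = n_i/n_T, p_i = y_i·P. Kp = p_D^3 / (p_M).
Equating to 1.98 atm^2 and solving on 0 < X < 1: X = 0.388.

X = 0.388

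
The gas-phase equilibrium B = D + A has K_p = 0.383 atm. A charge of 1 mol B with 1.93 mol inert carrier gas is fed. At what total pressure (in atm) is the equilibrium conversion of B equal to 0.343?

P = 7 atm

Let X = conversion of B (basis 1 mol B); extent of reaction ξ = X.
Species balance: n_B = 1 − X; n_D = X; n_A = X; n_I = 1.93 (inert).
Summing: n_T = 2.93 + X.
K_p = p_D p_A / (p_B) with p_i = (n_i/n_T)·P.
At X = 0.343: the mole-fraction product g(X) = Π y_i^ν_i = 0.05471. Since K_p = g(X)·P^{1}, P = (K_p/g)^(1/1) = (0.383/0.05471)^(1/1) = 7 atm.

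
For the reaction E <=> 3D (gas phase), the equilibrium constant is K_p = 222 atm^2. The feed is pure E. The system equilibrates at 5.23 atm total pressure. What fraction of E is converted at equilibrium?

X = 0.767

Let X = conversion of E (basis 1 mol E); extent of reaction ξ = X.
Species balance: n_E = 1 − X; n_D = 3X.
n_T = Σnᵢ = 1 + 2X.
Mole fractions y_i = n_i/n_T; K_p = p_D^3 / (p_E) with p_i = y_i·P.
Setting this equal to 222 atm^2 and taking the physical root (0 < X < 1) gives X = 0.767.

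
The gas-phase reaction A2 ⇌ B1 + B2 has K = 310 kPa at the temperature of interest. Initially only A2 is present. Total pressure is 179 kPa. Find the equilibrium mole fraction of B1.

Take 1 mol A2 as basis and let X be its fractional conversion, so ξ = X.
Moles: n_A2 = 1 − X; n_B1 = X; n_B2 = X.
Total moles n_T = 1 + X.
y_i = n_i/n_T, p_i = y_i·P. K = p_B1 p_B2 / (p_A2).
This yields a degree-2 equation in X; solving on (0,1), X = 0.796.
Then n_B1 = 0.796, n_T = 1.8, so y_B1 = 0.443.

y_B1 = 0.443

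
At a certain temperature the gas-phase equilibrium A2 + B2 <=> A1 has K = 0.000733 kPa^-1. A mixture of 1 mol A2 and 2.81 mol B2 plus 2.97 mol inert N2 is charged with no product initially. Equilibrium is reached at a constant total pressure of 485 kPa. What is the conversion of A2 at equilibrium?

X = 0.125

Let X = conversion of A2 (basis 1 mol A2); extent of reaction ξ = X.
Moles: n_A2 = 1 − X; n_B2 = 2.81 − X; n_A1 = X; n_I = 2.97 (inert).
Summing: n_T = 6.78 − X.
With p_i = (n_i/n_T)P, K = p_A1 / (p_A2 p_B2).
This yields a degree-2 equation in X; solving on (0,1), X = 0.125.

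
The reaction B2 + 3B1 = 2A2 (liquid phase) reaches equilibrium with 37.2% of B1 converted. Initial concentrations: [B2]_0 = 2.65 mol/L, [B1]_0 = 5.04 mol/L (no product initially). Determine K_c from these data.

K_c = 0.0243 (mol/L)^-2

Let X = conversion of B1.
Concentrations: [B2] = 2.65 − 1.68X; [B1] = 5.04 − 5.04X; [A2] = 3.36X.
At X = 0.372: [B2] = 2.03, [B1] = 3.17, [A2] = 1.25.
K_c = [A2]^2 / ([B2] [B1]^3) = 0.0243 (mol/L)^-2.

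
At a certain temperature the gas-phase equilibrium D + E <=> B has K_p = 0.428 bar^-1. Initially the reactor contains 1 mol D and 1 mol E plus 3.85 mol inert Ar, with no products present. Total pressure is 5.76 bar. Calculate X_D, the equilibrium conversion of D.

X = 0.249

Take 1 mol D as basis and let X be its fractional conversion, so ξ = X.
Species balance: n_D = 1 − X; n_E = 1 − X; n_B = X; n_I = 3.85 (inert).
Total moles n_T = 5.85 − X.
With p_i = (n_i/n_T)P, K_p = p_B / (p_D p_E).
This yields a degree-2 equation in X; solving on (0,1), X = 0.249.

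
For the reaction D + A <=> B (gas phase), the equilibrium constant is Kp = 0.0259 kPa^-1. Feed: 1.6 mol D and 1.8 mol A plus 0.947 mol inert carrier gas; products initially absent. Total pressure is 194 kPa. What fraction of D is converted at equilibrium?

Basis: 1.6 mol D initially; let X = conversion of D. Extent ξ = 1.6X.
Species balance: n_D = 1.6 − 1.6X; n_A = 1.8 − 1.6X; n_B = 1.6X; n_I = 0.947 (inert).
Summing: n_T = 4.35 − 1.6X.
y_i = n_i/n_T, p_i = y_i·P. Kp = p_B / (p_D p_A).
Setting this equal to 0.0259 kPa^-1 and taking the physical root (0 < X < 1) gives X = 0.566.

X = 0.566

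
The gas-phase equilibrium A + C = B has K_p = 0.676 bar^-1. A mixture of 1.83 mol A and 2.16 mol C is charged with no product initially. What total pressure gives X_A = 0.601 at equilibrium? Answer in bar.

Basis: 1.83 mol A initially; let X = conversion of A. Extent ξ = 1.83X.
At extent ξ: n_A = 1.83 − 1.83X; n_C = 2.16 − 1.83X; n_B = 1.83X.
n_T = Σnᵢ = 3.99 − 1.83X.
K_p = p_B / (p_A p_C) with p_i = (n_i/n_T)·P.
At X = 0.601: the mole-fraction product g(X) = Π y_i^ν_i = 4.106. Since K_p = g(X)·P^{-1}, P = (g/K_p)^(1/1) = (4.106/0.676)^(1/1) = 6.07 bar.

P = 6.07 bar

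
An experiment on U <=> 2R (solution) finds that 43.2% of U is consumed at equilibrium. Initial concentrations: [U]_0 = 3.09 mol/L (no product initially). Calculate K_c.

Let X = conversion of U.
Concentrations: [U] = 3.09 − 3.09X; [R] = 6.18X.
At X = 0.432: [U] = 1.76, [R] = 2.67.
K_c = [R]^2 / ([U]) = 4.06 mol/L.

K_c = 4.06 mol/L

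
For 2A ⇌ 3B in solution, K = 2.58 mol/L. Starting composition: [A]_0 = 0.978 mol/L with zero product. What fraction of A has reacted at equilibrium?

Let X = conversion of A; extent ξ = 0.978X/2 mol/L.
Concentrations: [A] = 0.978 − 0.978X; [B] = 1.47X.
K = [B]^3 / ([A]^2).
Equating to 2.58 mol/L: the physical root is X = 0.545.

X = 0.545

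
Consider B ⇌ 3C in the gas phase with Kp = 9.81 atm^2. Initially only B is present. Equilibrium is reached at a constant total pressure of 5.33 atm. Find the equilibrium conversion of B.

X = 0.282

Basis: 1 mol B initially; let X = conversion of B. Extent ξ = X.
Moles: n_B = 1 − X; n_C = 3X.
Summing: n_T = 1 + 2X.
y_i = n_i/n_T, p_i = y_i·P. Kp = p_C^3 / (p_B).
This yields a degree-3 equation in X; solving on (0,1), X = 0.282.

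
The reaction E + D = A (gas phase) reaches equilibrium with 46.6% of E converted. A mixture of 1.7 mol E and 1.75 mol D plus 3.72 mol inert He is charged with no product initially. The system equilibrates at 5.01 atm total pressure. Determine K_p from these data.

K_p = 1.16 atm^-1

Take 1.7 mol E as basis and let X be its fractional conversion, so ξ = 1.7X.
At extent ξ: n_E = 1.7 − 1.7X; n_D = 1.75 − 1.7X; n_A = 1.7X; n_I = 3.72 (inert).
Summing: n_T = 7.17 − 1.7X.
At X = 0.466: n_E = 0.908, n_D = 0.958, n_A = 0.792, n_T = 6.38.
p_i = (n_i/n_T)·P. K_p = p_A / (p_E p_D) = 1.16 atm^-1.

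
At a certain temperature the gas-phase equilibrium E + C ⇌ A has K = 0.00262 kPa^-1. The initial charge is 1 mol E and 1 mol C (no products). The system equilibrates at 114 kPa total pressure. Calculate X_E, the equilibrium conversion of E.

Basis: 1 mol E initially; let X = conversion of E. Extent ξ = X.
Mole table: n_E = 1 − X; n_C = 1 − X; n_A = X.
Summing: n_T = 2 − X.
With p_i = (n_i/n_T)P, K = p_A / (p_E p_C).
This yields a degree-2 equation in X; solving on (0,1), X = 0.122.

X = 0.122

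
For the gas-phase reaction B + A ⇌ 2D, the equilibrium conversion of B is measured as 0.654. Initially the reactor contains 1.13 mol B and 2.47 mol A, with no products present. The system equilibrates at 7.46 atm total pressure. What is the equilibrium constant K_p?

K_p = 3.23

Take 1.13 mol B as basis and let X be its fractional conversion, so ξ = 1.13X.
Species balance: n_B = 1.13 − 1.13X; n_A = 2.47 − 1.13X; n_D = 2.26X.
n_T stays at 3.6 (no change in mole number).
At X = 0.654: n_B = 0.391, n_A = 1.73, n_D = 1.48, n_T = 3.6.
p_i = (n_i/n_T)·P. K_p = p_D^2 / (p_B p_A) = 3.23.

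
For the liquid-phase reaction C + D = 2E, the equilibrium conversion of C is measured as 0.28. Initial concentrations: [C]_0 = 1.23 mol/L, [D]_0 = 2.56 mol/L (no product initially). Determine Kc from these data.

Let X = conversion of C.
Concentrations: [C] = 1.23 − 1.23X; [D] = 2.56 − 1.23X; [E] = 2.46X.
At X = 0.28: [C] = 0.886, [D] = 2.22, [E] = 0.689.
Kc = [E]^2 / ([C] [D]) = 0.242.

Kc = 0.242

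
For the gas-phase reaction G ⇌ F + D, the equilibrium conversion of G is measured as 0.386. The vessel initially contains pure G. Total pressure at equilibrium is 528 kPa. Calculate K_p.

K_p = 92.4 kPa

Let X = conversion of G (basis 1 mol G); extent of reaction ξ = X.
Species balance: n_G = 1 − X; n_F = X; n_D = X.
Summing: n_T = 1 + X.
At X = 0.386: n_G = 0.614, n_F = 0.386, n_D = 0.386, n_T = 1.39.
p_i = (n_i/n_T)·P. K_p = p_F p_D / (p_G) = 92.4 kPa.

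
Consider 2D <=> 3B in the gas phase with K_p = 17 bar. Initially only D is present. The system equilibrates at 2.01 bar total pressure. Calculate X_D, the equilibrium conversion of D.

Basis: 1 mol D initially; let X = conversion of D. Extent ξ = 0.5X.
Species balance: n_D = 1 − X; n_B = 1.5X.
n_T = Σnᵢ = 1 + 0.5X.
y_i = n_i/n_T, p_i = y_i·P. K_p = p_B^3 / (p_D^2).
Setting this equal to 17 bar and taking the physical root (0 < X < 1) gives X = 0.689.

X = 0.689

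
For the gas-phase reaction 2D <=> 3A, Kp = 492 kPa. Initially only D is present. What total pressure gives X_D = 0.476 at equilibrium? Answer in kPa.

Let X = conversion of D (basis 1 mol D); extent of reaction ξ = 0.5X.
At extent ξ: n_D = 1 − X; n_A = 1.5X.
n_T = Σnᵢ = 1 + 0.5X.
Kp = p_A^3 / (p_D^2) with p_i = (n_i/n_T)·P.
At X = 0.476: the mole-fraction product g(X) = Π y_i^ν_i = 1.071. Since Kp = g(X)·P^{1}, P = (Kp/g)^(1/1) = (492/1.071)^(1/1) = 459 kPa.

P = 459 kPa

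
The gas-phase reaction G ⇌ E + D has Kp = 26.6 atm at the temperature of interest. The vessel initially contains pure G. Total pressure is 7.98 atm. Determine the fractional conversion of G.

X = 0.877

Let X = conversion of G (basis 1 mol G); extent of reaction ξ = X.
Mole table: n_G = 1 − X; n_E = X; n_D = X.
Summing: n_T = 1 + X.
y_i = n_i/n_T, p_i = y_i·P. Kp = p_E p_D / (p_G).
This yields a degree-2 equation in X; solving on (0,1), X = 0.877.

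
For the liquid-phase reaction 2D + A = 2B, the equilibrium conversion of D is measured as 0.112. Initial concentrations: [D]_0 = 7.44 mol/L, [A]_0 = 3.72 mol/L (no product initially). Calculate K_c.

K_c = 0.00482 L/mol

Let X = conversion of D.
Concentrations: [D] = 7.44 − 7.44X; [A] = 3.72 − 3.72X; [B] = 7.44X.
At X = 0.112: [D] = 6.61, [A] = 3.3, [B] = 0.833.
K_c = [B]^2 / ([D]^2 [A]) = 0.00482 L/mol.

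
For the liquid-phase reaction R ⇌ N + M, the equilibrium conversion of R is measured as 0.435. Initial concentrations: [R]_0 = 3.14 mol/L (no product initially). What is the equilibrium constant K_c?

K_c = 1.05 mol/L

Let X = conversion of R.
Concentrations: [R] = 3.14 − 3.14X; [N] = 3.14X; [M] = 3.14X.
At X = 0.435: [R] = 1.77, [N] = 1.37, [M] = 1.37.
K_c = [N] [M] / ([R]) = 1.05 mol/L.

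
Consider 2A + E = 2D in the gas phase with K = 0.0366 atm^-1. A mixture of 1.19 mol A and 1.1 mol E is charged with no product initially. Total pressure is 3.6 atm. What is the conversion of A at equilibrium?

X = 0.196

Let X = conversion of A (basis 1.19 mol A); extent of reaction ξ = 0.595X.
At extent ξ: n_A = 1.19 − 1.19X; n_E = 1.1 − 0.595X; n_D = 1.19X.
Total moles n_T = 2.29 − 0.595X.
y_i = n_i/n_T, p_i = y_i·P. K = p_D^2 / (p_A^2 p_E).
This yields a degree-3 equation in X; solving on (0,1), X = 0.196.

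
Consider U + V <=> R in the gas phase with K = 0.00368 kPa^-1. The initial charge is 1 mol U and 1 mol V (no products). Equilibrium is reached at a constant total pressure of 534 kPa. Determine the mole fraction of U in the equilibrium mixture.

y_U = 0.367

Let X = conversion of U (basis 1 mol U); extent of reaction ξ = X.
Moles: n_U = 1 − X; n_V = 1 − X; n_R = X.
Total moles n_T = 2 − X.
With p_i = (n_i/n_T)P, K = p_R / (p_U p_V).
Substituting and setting equal to 0.00368 kPa^-1 gives a polynomial in X; the root in (0,1) is X = 0.419.
Then n_U = 0.581, n_T = 1.58, so y_U = 0.367.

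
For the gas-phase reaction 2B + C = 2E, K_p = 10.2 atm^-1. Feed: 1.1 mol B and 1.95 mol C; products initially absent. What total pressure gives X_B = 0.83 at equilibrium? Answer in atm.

P = 4.06 atm

Take 1.1 mol B as basis and let X be its fractional conversion, so ξ = 0.55X.
Moles: n_B = 1.1 − 1.1X; n_C = 1.95 − 0.55X; n_E = 1.1X.
n_T = Σnᵢ = 3.05 − 0.55X.
K_p = p_E^2 / (p_B^2 p_C) with p_i = (n_i/n_T)·P.
At X = 0.83: the mole-fraction product g(X) = Π y_i^ν_i = 41.39. Since K_p = g(X)·P^{-1}, P = (g/K_p)^(1/1) = (41.39/10.2)^(1/1) = 4.06 atm.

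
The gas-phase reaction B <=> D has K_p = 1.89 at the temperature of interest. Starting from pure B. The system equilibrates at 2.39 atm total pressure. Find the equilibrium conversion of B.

X = 0.654

Take 1 mol B as basis and let X be its fractional conversion, so ξ = X.
Mole table: n_B = 1 − X; n_D = X.
n_T stays at 1 (no change in mole number).
Mole fractions y_i = n_i/n_T; K_p = p_D / (p_B) with p_i = y_i·P.
Setting this equal to 1.89 and taking the physical root (0 < X < 1) gives X = 0.654.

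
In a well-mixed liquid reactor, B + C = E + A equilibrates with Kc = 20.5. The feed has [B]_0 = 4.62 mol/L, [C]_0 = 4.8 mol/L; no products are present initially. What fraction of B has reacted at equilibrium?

Let X = conversion of B; extent ξ = 4.62·X mol/L.
Concentrations: [B] = 4.62 − 4.62X; [C] = 4.8 − 4.62X; [E] = 4.62X; [A] = 4.62X.
Kc = [E] [A] / ([B] [C]).
Setting equal to 20.5 and solving for X on (0,1) gives X = 0.834.

X = 0.834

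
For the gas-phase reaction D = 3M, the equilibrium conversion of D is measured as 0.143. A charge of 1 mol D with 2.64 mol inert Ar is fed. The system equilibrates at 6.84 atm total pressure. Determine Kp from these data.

Kp = 0.28 atm^2

Let X = conversion of D (basis 1 mol D); extent of reaction ξ = X.
Species balance: n_D = 1 − X; n_M = 3X; n_I = 2.64 (inert).
Summing: n_T = 3.64 + 2X.
At X = 0.143: n_D = 0.857, n_M = 0.429, n_T = 3.93.
p_i = (n_i/n_T)·P. Kp = p_M^3 / (p_D) = 0.28 atm^2.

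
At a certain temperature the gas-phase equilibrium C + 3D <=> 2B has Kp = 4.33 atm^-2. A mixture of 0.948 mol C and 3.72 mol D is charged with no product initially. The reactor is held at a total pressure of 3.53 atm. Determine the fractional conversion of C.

X = 0.824

Basis: 0.948 mol C initially; let X = conversion of C. Extent ξ = 0.948X.
Moles: n_C = 0.948 − 0.948X; n_D = 3.72 − 2.84X; n_B = 1.9X.
Total moles n_T = 4.67 − 1.9X.
y_i = n_i/n_T, p_i = y_i·P. Kp = p_B^2 / (p_C p_D^3).
Setting this equal to 4.33 atm^-2 and taking the physical root (0 < X < 1) gives X = 0.824.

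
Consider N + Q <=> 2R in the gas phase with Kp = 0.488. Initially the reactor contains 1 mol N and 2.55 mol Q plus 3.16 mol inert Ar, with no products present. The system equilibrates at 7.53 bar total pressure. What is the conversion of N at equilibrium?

X = 0.398

Take 1 mol N as basis and let X be its fractional conversion, so ξ = X.
Species balance: n_N = 1 − X; n_Q = 2.55 − X; n_R = 2X; n_I = 3.16 (inert).
Total moles n_T = 6.71 (Δν = 0, constant).
Mole fractions y_i = n_i/n_T; Kp = p_R^2 / (p_N p_Q) with p_i = y_i·P.
Setting this equal to 0.488 and taking the physical root (0 < X < 1) gives X = 0.398.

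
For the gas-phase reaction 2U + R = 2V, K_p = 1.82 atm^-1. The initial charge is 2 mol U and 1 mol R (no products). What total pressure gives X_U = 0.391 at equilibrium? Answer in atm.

P = 0.97 atm

Basis: 2 mol U initially; let X = conversion of U. Extent ξ = X.
Species balance: n_U = 2 − 2X; n_R = 1 − X; n_V = 2X.
n_T = Σnᵢ = 3 − X.
K_p = p_V^2 / (p_U^2 p_R) with p_i = (n_i/n_T)·P.
At X = 0.391: the mole-fraction product g(X) = Π y_i^ν_i = 1.766. Since K_p = g(X)·P^{-1}, P = (g/K_p)^(1/1) = (1.766/1.82)^(1/1) = 0.97 atm.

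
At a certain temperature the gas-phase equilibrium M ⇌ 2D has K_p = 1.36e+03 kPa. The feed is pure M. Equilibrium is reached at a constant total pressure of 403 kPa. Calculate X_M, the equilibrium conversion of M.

X = 0.676

Basis: 1 mol M initially; let X = conversion of M. Extent ξ = X.
Species balance: n_M = 1 − X; n_D = 2X.
n_T = Σnᵢ = 1 + X.
y_i = n_i/n_T, p_i = y_i·P. K_p = p_D^2 / (p_M).
Equating to 1.36e+03 kPa and solving on 0 < X < 1: X = 0.676.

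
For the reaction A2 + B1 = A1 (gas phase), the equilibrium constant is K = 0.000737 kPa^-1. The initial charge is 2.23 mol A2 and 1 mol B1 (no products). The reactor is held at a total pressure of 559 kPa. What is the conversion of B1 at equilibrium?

Take 1 mol B1 as basis and let X be its fractional conversion, so ξ = X.
At extent ξ: n_A2 = 2.23 − X; n_B1 = 1 − X; n_A1 = X.
Total moles n_T = 3.23 − X.
y_i = n_i/n_T, p_i = y_i·P. K = p_A1 / (p_A2 p_B1).
Equating to 0.000737 kPa^-1 and solving on 0 < X < 1: X = 0.216.

X = 0.216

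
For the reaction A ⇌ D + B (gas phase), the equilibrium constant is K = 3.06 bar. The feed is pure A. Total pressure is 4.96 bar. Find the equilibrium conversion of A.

Basis: 1 mol A initially; let X = conversion of A. Extent ξ = X.
Species balance: n_A = 1 − X; n_D = X; n_B = X.
Total moles n_T = 1 + X.
Mole fractions y_i = n_i/n_T; K = p_D p_B / (p_A) with p_i = y_i·P.
Setting this equal to 3.06 bar and taking the physical root (0 < X < 1) gives X = 0.618.

X = 0.618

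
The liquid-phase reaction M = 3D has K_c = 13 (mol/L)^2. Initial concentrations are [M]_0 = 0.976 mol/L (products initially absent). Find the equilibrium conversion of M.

X = 0.591

Let X = conversion of M; extent ξ = 0.976·X mol/L.
Concentrations: [M] = 0.976 − 0.976X; [D] = 2.93X.
K_c = [D]^3 / ([M]).
Solving K_c = 13 for X ∈ (0,1): X = 0.591.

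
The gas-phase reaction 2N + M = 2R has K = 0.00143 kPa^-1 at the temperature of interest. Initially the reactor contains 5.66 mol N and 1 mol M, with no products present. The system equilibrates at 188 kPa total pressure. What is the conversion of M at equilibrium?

X = 0.393

Basis: 1 mol M initially; let X = conversion of M. Extent ξ = X.
At extent ξ: n_N = 5.66 − 2X; n_M = 1 − X; n_R = 2X.
Total moles n_T = 6.66 − X.
Mole fractions y_i = n_i/n_T; K = p_R^2 / (p_N^2 p_M) with p_i = y_i·P.
Equating to 0.00143 kPa^-1 and solving on 0 < X < 1: X = 0.393.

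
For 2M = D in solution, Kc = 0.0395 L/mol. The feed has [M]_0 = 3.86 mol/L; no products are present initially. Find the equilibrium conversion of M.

X = 0.197

Let X = conversion of M; extent ξ = 3.86X/2 mol/L.
Concentrations: [M] = 3.86 − 3.86X; [D] = 1.93X.
Kc = [D] / ([M]^2).
This equals 0.0395 at X = 0.197 (the root in 0 < X < 1).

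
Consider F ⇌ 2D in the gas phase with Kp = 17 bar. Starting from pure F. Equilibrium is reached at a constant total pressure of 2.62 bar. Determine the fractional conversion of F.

Basis: 1 mol F initially; let X = conversion of F. Extent ξ = X.
Species balance: n_F = 1 − X; n_D = 2X.
n_T = Σnᵢ = 1 + X.
Mole fractions y_i = n_i/n_T; Kp = p_D^2 / (p_F) with p_i = y_i·P.
Substituting and setting equal to 17 bar gives a polynomial in X; the root in (0,1) is X = 0.787.

X = 0.787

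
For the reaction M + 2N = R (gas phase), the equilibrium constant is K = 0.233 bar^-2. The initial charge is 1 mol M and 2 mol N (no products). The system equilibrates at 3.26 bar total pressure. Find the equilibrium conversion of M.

X = 0.418

Take 1 mol M as basis and let X be its fractional conversion, so ξ = X.
Moles: n_M = 1 − X; n_N = 2 − 2X; n_R = X.
Summing: n_T = 3 − 2X.
With p_i = (n_i/n_T)P, K = p_R / (p_M p_N^2).
Setting this equal to 0.233 bar^-2 and taking the physical root (0 < X < 1) gives X = 0.418.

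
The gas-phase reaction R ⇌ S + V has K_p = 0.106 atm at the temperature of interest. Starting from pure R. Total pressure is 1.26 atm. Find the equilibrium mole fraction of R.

y_R = 0.564

Basis: 1 mol R initially; let X = conversion of R. Extent ξ = X.
At extent ξ: n_R = 1 − X; n_S = X; n_V = X.
n_T = Σnᵢ = 1 + X.
With p_i = (n_i/n_T)P, K_p = p_S p_V / (p_R).
Setting this equal to 0.106 atm and taking the physical root (0 < X < 1) gives X = 0.279.
Then n_R = 0.721, n_T = 1.28, so y_R = 0.564.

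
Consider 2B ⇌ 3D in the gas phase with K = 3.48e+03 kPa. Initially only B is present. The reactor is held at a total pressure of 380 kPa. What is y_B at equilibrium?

y_B = 0.225

Basis: 1 mol B initially; let X = conversion of B. Extent ξ = 0.5X.
At extent ξ: n_B = 1 − X; n_D = 1.5X.
Total moles n_T = 1 + 0.5X.
Mole fractions y_i = n_i/n_T; K = p_D^3 / (p_B^2) with p_i = y_i·P.
This yields a degree-3 equation in X; solving on (0,1), X = 0.696.
Then n_B = 0.304, n_T = 1.35, so y_B = 0.225.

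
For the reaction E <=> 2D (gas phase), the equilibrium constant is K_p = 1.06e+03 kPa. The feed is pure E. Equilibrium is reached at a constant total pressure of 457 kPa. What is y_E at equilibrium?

y_E = 0.245

Let X = conversion of E (basis 1 mol E); extent of reaction ξ = X.
Mole table: n_E = 1 − X; n_D = 2X.
Total moles n_T = 1 + X.
With p_i = (n_i/n_T)P, K_p = p_D^2 / (p_E).
Setting this equal to 1.06e+03 kPa and taking the physical root (0 < X < 1) gives X = 0.606.
Then n_E = 0.394, n_T = 1.61, so y_E = 0.245.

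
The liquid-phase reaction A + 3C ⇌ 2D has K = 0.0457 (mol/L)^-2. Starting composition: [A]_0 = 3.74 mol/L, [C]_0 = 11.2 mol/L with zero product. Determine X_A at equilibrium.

Let X = conversion of A; extent ξ = 3.74·X mol/L.
Concentrations: [A] = 3.74 − 3.74X; [C] = 11.2 − 11.2X; [D] = 7.48X.
K = [D]^2 / ([A] [C]^3).
Equating to 0.0457 (mol/L)^-2: the physical root is X = 0.505.

X = 0.505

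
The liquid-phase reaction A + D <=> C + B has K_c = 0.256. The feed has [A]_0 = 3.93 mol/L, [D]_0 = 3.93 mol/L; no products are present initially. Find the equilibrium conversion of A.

X = 0.336

Let X = conversion of A; extent ξ = 3.93·X mol/L.
Concentrations: [A] = 3.93 − 3.93X; [D] = 3.93 − 3.93X; [C] = 3.93X; [B] = 3.93X.
K_c = [C] [B] / ([A] [D]).
Equating to 0.256: the physical root is X = 0.336.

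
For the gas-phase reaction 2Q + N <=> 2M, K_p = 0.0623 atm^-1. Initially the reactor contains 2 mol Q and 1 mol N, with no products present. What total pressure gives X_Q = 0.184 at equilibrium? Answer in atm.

Basis: 2 mol Q initially; let X = conversion of Q. Extent ξ = X.
At extent ξ: n_Q = 2 − 2X; n_N = 1 − X; n_M = 2X.
n_T = Σnᵢ = 3 − X.
K_p = p_M^2 / (p_Q^2 p_N) with p_i = (n_i/n_T)·P.
At X = 0.184: the mole-fraction product g(X) = Π y_i^ν_i = 0.1755. Since K_p = g(X)·P^{-1}, P = (g/K_p)^(1/1) = (0.1755/0.0623)^(1/1) = 2.82 atm.

P = 2.82 atm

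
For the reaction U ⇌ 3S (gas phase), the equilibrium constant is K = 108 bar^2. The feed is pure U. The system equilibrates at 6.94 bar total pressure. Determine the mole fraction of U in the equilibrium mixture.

Basis: 1 mol U initially; let X = conversion of U. Extent ξ = X.
Species balance: n_U = 1 − X; n_S = 3X.
Total moles n_T = 1 + 2X.
With p_i = (n_i/n_T)P, K = p_S^3 / (p_U).
Equating to 108 bar^2 and solving on 0 < X < 1: X = 0.548.
Then n_U = 0.452, n_T = 2.1, so y_U = 0.215.

y_U = 0.215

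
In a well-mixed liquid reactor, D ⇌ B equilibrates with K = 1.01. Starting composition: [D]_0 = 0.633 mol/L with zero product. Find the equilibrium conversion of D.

X = 0.502

Let X = conversion of D; extent ξ = 0.633·X mol/L.
Concentrations: [D] = 0.633 − 0.633X; [B] = 0.633X.
K = [B] / ([D]).
Setting equal to 1.01 and solving for X on (0,1) gives X = 0.502.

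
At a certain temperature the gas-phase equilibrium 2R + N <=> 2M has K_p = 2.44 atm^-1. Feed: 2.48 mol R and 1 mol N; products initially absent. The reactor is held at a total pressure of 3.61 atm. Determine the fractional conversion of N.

X = 0.638

Basis: 1 mol N initially; let X = conversion of N. Extent ξ = X.
At extent ξ: n_R = 2.48 − 2X; n_N = 1 − X; n_M = 2X.
Total moles n_T = 3.48 − X.
y_i = n_i/n_T, p_i = y_i·P. K_p = p_M^2 / (p_R^2 p_N).
Setting this equal to 2.44 atm^-1 and taking the physical root (0 < X < 1) gives X = 0.638.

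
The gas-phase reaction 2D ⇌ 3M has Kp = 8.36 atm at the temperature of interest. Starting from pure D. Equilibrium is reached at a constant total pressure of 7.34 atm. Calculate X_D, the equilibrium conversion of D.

X = 0.482

Basis: 1 mol D initially; let X = conversion of D. Extent ξ = 0.5X.
Moles: n_D = 1 − X; n_M = 1.5X.
Total moles n_T = 1 + 0.5X.
With p_i = (n_i/n_T)P, Kp = p_M^3 / (p_D^2).
Substituting and setting equal to 8.36 atm gives a polynomial in X; the root in (0,1) is X = 0.482.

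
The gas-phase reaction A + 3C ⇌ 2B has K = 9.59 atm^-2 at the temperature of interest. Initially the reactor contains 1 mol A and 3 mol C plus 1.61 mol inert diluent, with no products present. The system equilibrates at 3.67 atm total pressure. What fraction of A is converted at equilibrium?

Let X = conversion of A (basis 1 mol A); extent of reaction ξ = X.
Mole table: n_A = 1 − X; n_C = 3 − 3X; n_B = 2X; n_I = 1.61 (inert).
Total moles n_T = 5.61 − 2X.
y_i = n_i/n_T, p_i = y_i·P. K = p_B^2 / (p_A p_C^3).
This yields a degree-4 equation in X; solving on (0,1), X = 0.686.

X = 0.686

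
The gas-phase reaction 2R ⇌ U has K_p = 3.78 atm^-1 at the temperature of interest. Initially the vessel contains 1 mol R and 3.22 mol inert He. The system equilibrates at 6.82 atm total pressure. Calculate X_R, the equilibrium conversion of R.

X = 0.762

Basis: 1 mol R initially; let X = conversion of R. Extent ξ = 0.5X.
At extent ξ: n_R = 1 − X; n_U = 0.5X; n_I = 3.22 (inert).
Summing: n_T = 4.22 − 0.5X.
y_i = n_i/n_T, p_i = y_i·P. K_p = p_U / (p_R^2).
Substituting and setting equal to 3.78 atm^-1 gives a polynomial in X; the root in (0,1) is X = 0.762.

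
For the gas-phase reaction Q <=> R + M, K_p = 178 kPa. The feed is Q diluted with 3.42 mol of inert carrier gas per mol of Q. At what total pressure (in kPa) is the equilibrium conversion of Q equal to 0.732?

P = 459 kPa

Take 1 mol Q as basis and let X be its fractional conversion, so ξ = X.
At extent ξ: n_Q = 1 − X; n_R = X; n_M = X; n_I = 3.42 (inert).
n_T = Σnᵢ = 4.42 + X.
K_p = p_R p_M / (p_Q) with p_i = (n_i/n_T)·P.
At X = 0.732: the mole-fraction product g(X) = Π y_i^ν_i = 0.3881. Since K_p = g(X)·P^{1}, P = (K_p/g)^(1/1) = (178/0.3881)^(1/1) = 459 kPa.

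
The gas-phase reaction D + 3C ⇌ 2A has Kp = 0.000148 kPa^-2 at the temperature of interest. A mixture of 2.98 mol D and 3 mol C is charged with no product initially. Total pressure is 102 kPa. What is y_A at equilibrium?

y_A = 0.169

Take 3 mol C as basis and let X be its fractional conversion, so ξ = X.
Species balance: n_D = 2.98 − X; n_C = 3 − 3X; n_A = 2X.
Total moles n_T = 5.98 − 2X.
y_i = n_i/n_T, p_i = y_i·P. Kp = p_A^2 / (p_D p_C^3).
This yields a degree-4 equation in X; solving on (0,1), X = 0.431.
Then n_A = 0.863, n_T = 5.12, so y_A = 0.169.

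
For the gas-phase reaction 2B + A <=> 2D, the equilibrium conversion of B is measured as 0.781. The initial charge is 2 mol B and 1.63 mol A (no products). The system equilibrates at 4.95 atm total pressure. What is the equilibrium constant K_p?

K_p = 8.62 atm^-1

Take 2 mol B as basis and let X be its fractional conversion, so ξ = X.
Species balance: n_B = 2 − 2X; n_A = 1.63 − X; n_D = 2X.
n_T = Σnᵢ = 3.63 − X.
At X = 0.781: n_B = 0.438, n_A = 0.849, n_D = 1.56, n_T = 2.85.
p_i = (n_i/n_T)·P. K_p = p_D^2 / (p_B^2 p_A) = 8.62 atm^-1.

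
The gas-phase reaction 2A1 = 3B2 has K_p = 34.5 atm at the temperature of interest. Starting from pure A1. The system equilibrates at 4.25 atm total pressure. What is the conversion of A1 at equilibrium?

X = 0.685

Take 1 mol A1 as basis and let X be its fractional conversion, so ξ = 0.5X.
Mole table: n_A1 = 1 − X; n_B2 = 1.5X.
Summing: n_T = 1 + 0.5X.
y_i = n_i/n_T, p_i = y_i·P. K_p = p_B2^3 / (p_A1^2).
Setting this equal to 34.5 atm and taking the physical root (0 < X < 1) gives X = 0.685.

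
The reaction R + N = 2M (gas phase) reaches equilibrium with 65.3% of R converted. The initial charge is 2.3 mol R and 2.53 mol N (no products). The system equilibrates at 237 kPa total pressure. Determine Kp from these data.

Kp = 11

Basis: 2.3 mol R initially; let X = conversion of R. Extent ξ = 2.3X.
Species balance: n_R = 2.3 − 2.3X; n_N = 2.53 − 2.3X; n_M = 4.6X.
n_T stays at 4.83 (no change in mole number).
At X = 0.653: n_R = 0.798, n_N = 1.03, n_M = 3, n_T = 4.83.
p_i = (n_i/n_T)·P. Kp = p_M^2 / (p_R p_N) = 11.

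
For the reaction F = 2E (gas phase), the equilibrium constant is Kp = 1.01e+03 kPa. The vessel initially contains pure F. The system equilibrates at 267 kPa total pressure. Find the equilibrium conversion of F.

X = 0.697

Basis: 1 mol F initially; let X = conversion of F. Extent ξ = X.
At extent ξ: n_F = 1 − X; n_E = 2X.
n_T = Σnᵢ = 1 + X.
y_i = n_i/n_T, p_i = y_i·P. Kp = p_E^2 / (p_F).
Equating to 1.01e+03 kPa and solving on 0 < X < 1: X = 0.697.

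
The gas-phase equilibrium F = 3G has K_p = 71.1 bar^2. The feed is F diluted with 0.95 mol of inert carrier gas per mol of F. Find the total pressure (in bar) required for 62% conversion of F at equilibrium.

Take 1 mol F as basis and let X be its fractional conversion, so ξ = X.
Moles: n_F = 1 − X; n_G = 3X; n_I = 0.95 (inert).
Summing: n_T = 1.95 + 2X.
K_p = p_G^3 / (p_F) with p_i = (n_i/n_T)·P.
At X = 0.62: the mole-fraction product g(X) = Π y_i^ν_i = 1.664. Since K_p = g(X)·P^{2}, P = (K_p/g)^(1/2) = (71.1/1.664)^(1/2) = 6.54 bar.

P = 6.54 bar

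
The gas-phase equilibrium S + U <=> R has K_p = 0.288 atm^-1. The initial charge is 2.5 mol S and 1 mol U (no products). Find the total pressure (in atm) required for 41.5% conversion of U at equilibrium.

Let X = conversion of U (basis 1 mol U); extent of reaction ξ = X.
At extent ξ: n_S = 2.5 − X; n_U = 1 − X; n_R = X.
n_T = Σnᵢ = 3.5 − X.
K_p = p_R / (p_S p_U) with p_i = (n_i/n_T)·P.
At X = 0.415: the mole-fraction product g(X) = Π y_i^ν_i = 1.05. Since K_p = g(X)·P^{-1}, P = (g/K_p)^(1/1) = (1.05/0.288)^(1/1) = 3.64 atm.

P = 3.64 atm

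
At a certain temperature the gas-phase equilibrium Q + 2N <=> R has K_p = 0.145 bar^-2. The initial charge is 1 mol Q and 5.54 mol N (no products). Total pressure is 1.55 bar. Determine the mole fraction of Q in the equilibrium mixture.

y_Q = 0.131

Basis: 1 mol Q initially; let X = conversion of Q. Extent ξ = X.
At extent ξ: n_Q = 1 − X; n_N = 5.54 − 2X; n_R = X.
Summing: n_T = 6.54 − 2X.
y_i = n_i/n_T, p_i = y_i·P. K_p = p_R / (p_Q p_N^2).
This yields a degree-3 equation in X; solving on (0,1), X = 0.196.
Then n_Q = 0.804, n_T = 6.15, so y_Q = 0.131.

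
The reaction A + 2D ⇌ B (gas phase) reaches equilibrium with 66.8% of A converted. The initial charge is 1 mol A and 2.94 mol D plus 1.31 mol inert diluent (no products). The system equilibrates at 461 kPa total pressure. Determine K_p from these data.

Let X = conversion of A (basis 1 mol A); extent of reaction ξ = X.
At extent ξ: n_A = 1 − X; n_D = 2.94 − 2X; n_B = X; n_I = 1.31 (inert).
Summing: n_T = 5.25 − 2X.
At X = 0.668: n_A = 0.332, n_D = 1.6, n_B = 0.668, n_T = 3.91.
p_i = (n_i/n_T)·P. K_p = p_B / (p_A p_D^2) = 5.64e-05 kPa^-2.

K_p = 5.64e-05 kPa^-2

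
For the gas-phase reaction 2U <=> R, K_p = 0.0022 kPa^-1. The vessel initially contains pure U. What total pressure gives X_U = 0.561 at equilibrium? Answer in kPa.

P = 476 kPa

Take 1 mol U as basis and let X be its fractional conversion, so ξ = 0.5X.
Moles: n_U = 1 − X; n_R = 0.5X.
Total moles n_T = 1 − 0.5X.
K_p = p_R / (p_U^2) with p_i = (n_i/n_T)·P.
At X = 0.561: the mole-fraction product g(X) = Π y_i^ν_i = 1.047. Since K_p = g(X)·P^{-1}, P = (g/K_p)^(1/1) = (1.047/0.0022)^(1/1) = 476 kPa.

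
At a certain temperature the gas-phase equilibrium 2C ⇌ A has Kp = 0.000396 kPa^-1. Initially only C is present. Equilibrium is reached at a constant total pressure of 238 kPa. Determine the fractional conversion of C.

Let X = conversion of C (basis 1 mol C); extent of reaction ξ = 0.5X.
At extent ξ: n_C = 1 − X; n_A = 0.5X.
Total moles n_T = 1 − 0.5X.
y_i = n_i/n_T, p_i = y_i·P. Kp = p_A / (p_C^2).
Setting this equal to 0.000396 kPa^-1 and taking the physical root (0 < X < 1) gives X = 0.148.

X = 0.148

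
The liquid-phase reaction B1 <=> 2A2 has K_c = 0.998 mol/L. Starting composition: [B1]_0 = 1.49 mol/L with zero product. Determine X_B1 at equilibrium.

X = 0.334

Let X = conversion of B1; extent ξ = 1.49·X mol/L.
Concentrations: [B1] = 1.49 − 1.49X; [A2] = 2.98X.
K_c = [A2]^2 / ([B1]).
Solving K_c = 0.998 for X ∈ (0,1): X = 0.334.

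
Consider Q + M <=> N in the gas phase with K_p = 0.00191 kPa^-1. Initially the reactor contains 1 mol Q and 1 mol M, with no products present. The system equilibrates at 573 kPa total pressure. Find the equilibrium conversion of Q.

Take 1 mol Q as basis and let X be its fractional conversion, so ξ = X.
Mole table: n_Q = 1 − X; n_M = 1 − X; n_N = X.
n_T = Σnᵢ = 2 − X.
Mole fractions y_i = n_i/n_T; K_p = p_N / (p_Q p_M) with p_i = y_i·P.
Setting this equal to 0.00191 kPa^-1 and taking the physical root (0 < X < 1) gives X = 0.309.

X = 0.309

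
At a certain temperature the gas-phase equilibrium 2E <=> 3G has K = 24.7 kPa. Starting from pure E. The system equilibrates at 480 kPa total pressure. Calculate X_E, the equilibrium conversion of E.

Let X = conversion of E (basis 1 mol E); extent of reaction ξ = 0.5X.
Species balance: n_E = 1 − X; n_G = 1.5X.
n_T = Σnᵢ = 1 + 0.5X.
Mole fractions y_i = n_i/n_T; K = p_G^3 / (p_E^2) with p_i = y_i·P.
This yields a degree-3 equation in X; solving on (0,1), X = 0.218.

X = 0.218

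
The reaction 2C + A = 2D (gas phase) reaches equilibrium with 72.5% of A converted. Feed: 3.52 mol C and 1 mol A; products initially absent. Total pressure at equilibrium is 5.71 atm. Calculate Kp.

Kp = 1.19 atm^-1

Take 1 mol A as basis and let X be its fractional conversion, so ξ = X.
Species balance: n_C = 3.52 − 2X; n_A = 1 − X; n_D = 2X.
Summing: n_T = 4.52 − X.
At X = 0.725: n_C = 2.07, n_A = 0.275, n_D = 1.45, n_T = 3.8.
p_i = (n_i/n_T)·P. Kp = p_D^2 / (p_C^2 p_A) = 1.19 atm^-1.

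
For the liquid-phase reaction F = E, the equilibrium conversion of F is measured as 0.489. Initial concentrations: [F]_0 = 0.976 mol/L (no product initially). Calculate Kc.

Kc = 0.957

Let X = conversion of F.
Concentrations: [F] = 0.976 − 0.976X; [E] = 0.976X.
At X = 0.489: [F] = 0.499, [E] = 0.477.
Kc = [E] / ([F]) = 0.957.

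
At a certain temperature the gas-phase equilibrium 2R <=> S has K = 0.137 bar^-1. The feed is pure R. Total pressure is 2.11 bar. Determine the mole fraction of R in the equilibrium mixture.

y_R = 0.810

Let X = conversion of R (basis 1 mol R); extent of reaction ξ = 0.5X.
Mole table: n_R = 1 − X; n_S = 0.5X.
Summing: n_T = 1 − 0.5X.
With p_i = (n_i/n_T)P, K = p_S / (p_R^2).
This yields a degree-2 equation in X; solving on (0,1), X = 0.319.
Then n_R = 0.681, n_T = 0.841, so y_R = 0.810.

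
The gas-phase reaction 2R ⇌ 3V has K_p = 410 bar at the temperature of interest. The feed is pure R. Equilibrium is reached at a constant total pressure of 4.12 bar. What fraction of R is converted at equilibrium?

X = 0.874

Basis: 1 mol R initially; let X = conversion of R. Extent ξ = 0.5X.
Species balance: n_R = 1 − X; n_V = 1.5X.
n_T = Σnᵢ = 1 + 0.5X.
Mole fractions y_i = n_i/n_T; K_p = p_V^3 / (p_R^2) with p_i = y_i·P.
Equating to 410 bar and solving on 0 < X < 1: X = 0.874.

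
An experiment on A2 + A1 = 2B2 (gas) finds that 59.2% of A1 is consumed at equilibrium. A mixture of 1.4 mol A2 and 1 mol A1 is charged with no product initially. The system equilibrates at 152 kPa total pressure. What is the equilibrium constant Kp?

Kp = 4.25

Basis: 1 mol A1 initially; let X = conversion of A1. Extent ξ = X.
Moles: n_A2 = 1.4 − X; n_A1 = 1 − X; n_B2 = 2X.
Since Δν = 0, n_T = 2.4 throughout.
At X = 0.592: n_A2 = 0.808, n_A1 = 0.408, n_B2 = 1.18, n_T = 2.4.
p_i = (n_i/n_T)·P. Kp = p_B2^2 / (p_A2 p_A1) = 4.25.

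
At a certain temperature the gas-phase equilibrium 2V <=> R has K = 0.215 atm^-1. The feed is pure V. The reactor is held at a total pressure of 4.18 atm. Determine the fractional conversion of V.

X = 0.533

Let X = conversion of V (basis 1 mol V); extent of reaction ξ = 0.5X.
Species balance: n_V = 1 − X; n_R = 0.5X.
n_T = Σnᵢ = 1 − 0.5X.
Mole fractions y_i = n_i/n_T; K = p_R / (p_V^2) with p_i = y_i·P.
Setting this equal to 0.215 atm^-1 and taking the physical root (0 < X < 1) gives X = 0.533.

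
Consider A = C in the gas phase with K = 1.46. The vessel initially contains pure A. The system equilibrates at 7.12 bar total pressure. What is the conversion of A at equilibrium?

X = 0.593

Take 1 mol A as basis and let X be its fractional conversion, so ξ = X.
At extent ξ: n_A = 1 − X; n_C = X.
n_T stays at 1 (no change in mole number).
With p_i = (n_i/n_T)P, K = p_C / (p_A).
This yields a degree-1 equation in X; solving on (0,1), X = 0.593.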